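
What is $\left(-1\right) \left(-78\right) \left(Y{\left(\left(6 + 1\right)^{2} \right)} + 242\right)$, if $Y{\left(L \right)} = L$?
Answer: $22698$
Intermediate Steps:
$\left(-1\right) \left(-78\right) \left(Y{\left(\left(6 + 1\right)^{2} \right)} + 242\right) = \left(-1\right) \left(-78\right) \left(\left(6 + 1\right)^{2} + 242\right) = 78 \left(7^{2} + 242\right) = 78 \left(49 + 242\right) = 78 \cdot 291 = 22698$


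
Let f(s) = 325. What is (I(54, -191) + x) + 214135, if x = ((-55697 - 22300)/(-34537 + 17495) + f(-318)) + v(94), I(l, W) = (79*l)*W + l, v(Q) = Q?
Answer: -10228496319/17042 ≈ -6.0019e+5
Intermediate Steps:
I(l, W) = l + 79*W*l (I(l, W) = 79*W*l + l = l + 79*W*l)
x = 7218595/17042 (x = ((-55697 - 22300)/(-34537 + 17495) + 325) + 94 = (-77997/(-17042) + 325) + 94 = (-77997*(-1/17042) + 325) + 94 = (77997/17042 + 325) + 94 = 5616647/17042 + 94 = 7218595/17042 ≈ 423.58)
(I(54, -191) + x) + 214135 = (54*(1 + 79*(-191)) + 7218595/17042) + 214135 = (54*(1 - 15089) + 7218595/17042) + 214135 = (54*(-15088) + 7218595/17042) + 214135 = (-814752 + 7218595/17042) + 214135 = -13877784989/17042 + 214135 = -10228496319/17042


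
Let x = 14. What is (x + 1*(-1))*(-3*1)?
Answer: -39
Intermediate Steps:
(x + 1*(-1))*(-3*1) = (14 + 1*(-1))*(-3*1) = (14 - 1)*(-3) = 13*(-3) = -39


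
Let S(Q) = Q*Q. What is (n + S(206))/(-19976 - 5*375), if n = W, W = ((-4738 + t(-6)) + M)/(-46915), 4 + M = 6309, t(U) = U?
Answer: -1990883379/1025139665 ≈ -1.9421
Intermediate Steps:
S(Q) = Q²
M = 6305 (M = -4 + 6309 = 6305)
W = -1561/46915 (W = ((-4738 - 6) + 6305)/(-46915) = (-4744 + 6305)*(-1/46915) = 1561*(-1/46915) = -1561/46915 ≈ -0.033273)
n = -1561/46915 ≈ -0.033273
(n + S(206))/(-19976 - 5*375) = (-1561/46915 + 206²)/(-19976 - 5*375) = (-1561/46915 + 42436)/(-19976 - 1875) = (1990883379/46915)/(-21851) = (1990883379/46915)*(-1/21851) = -1990883379/1025139665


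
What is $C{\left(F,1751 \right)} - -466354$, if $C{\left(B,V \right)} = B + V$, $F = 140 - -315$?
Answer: $468560$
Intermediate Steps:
$F = 455$ ($F = 140 + 315 = 455$)
$C{\left(F,1751 \right)} - -466354 = \left(455 + 1751\right) - -466354 = 2206 + 466354 = 468560$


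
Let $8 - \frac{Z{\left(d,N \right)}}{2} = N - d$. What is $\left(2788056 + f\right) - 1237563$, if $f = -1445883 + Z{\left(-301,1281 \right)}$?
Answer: $101462$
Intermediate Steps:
$Z{\left(d,N \right)} = 16 - 2 N + 2 d$ ($Z{\left(d,N \right)} = 16 - 2 \left(N - d\right) = 16 - \left(- 2 d + 2 N\right) = 16 - 2 N + 2 d$)
$f = -1449031$ ($f = -1445883 + \left(16 - 2562 + 2 \left(-301\right)\right) = -1445883 - 3148 = -1449031$)
$\left(2788056 + f\right) - 1237563 = \left(2788056 - 1449031\right) - 1237563 = 1339025 - 1237563 = 101462$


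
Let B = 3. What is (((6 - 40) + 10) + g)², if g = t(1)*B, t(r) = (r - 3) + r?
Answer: 729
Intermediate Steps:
t(r) = -3 + 2*r (t(r) = (-3 + r) + r = -3 + 2*r)
g = -3 (g = (-3 + 2*1)*3 = (-3 + 2)*3 = -1*3 = -3)
(((6 - 40) + 10) + g)² = (((6 - 40) + 10) - 3)² = ((-34 + 10) - 3)² = (-24 - 3)² = (-27)² = 729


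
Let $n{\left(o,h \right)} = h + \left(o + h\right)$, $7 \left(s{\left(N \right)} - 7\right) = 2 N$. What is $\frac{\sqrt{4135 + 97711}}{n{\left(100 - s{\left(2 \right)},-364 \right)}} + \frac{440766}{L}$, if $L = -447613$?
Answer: $- \frac{440766}{447613} - \frac{7 \sqrt{101846}}{4449} \approx -1.4868$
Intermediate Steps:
$s{\left(N \right)} = 7 + \frac{2 N}{7}$
$n{\left(o,h \right)} = o + 2 h$ ($n{\left(o,h \right)} = h + \left(h + o\right) = o + 2 h$)
$\frac{\sqrt{4135 + 97711}}{n{\left(100 - s{\left(2 \right)},-364 \right)}} + \frac{440766}{L} = \frac{\sqrt{4135 + 97711}}{\left(100 - \left(7 + \frac{2}{7} \cdot 2\right)\right) + 2 \left(-364\right)} + \frac{440766}{-447613} = \frac{\sqrt{101846}}{\left(100 - \left(7 + \frac{4}{7}\right)\right) - 728} + 440766 \left(- \frac{1}{447613}\right) = \frac{\sqrt{101846}}{\left(100 - \frac{53}{7}\right) - 728} - \frac{440766}{447613} = \frac{\sqrt{101846}}{\frac{647}{7} - 728} - \frac{440766}{447613} = \frac{\sqrt{101846}}{- \frac{4449}{7}} - \frac{440766}{447613} = \sqrt{101846} \left(- \frac{7}{4449}\right) - \frac{440766}{447613} = - \frac{7 \sqrt{101846}}{4449} - \frac{440766}{447613} = - \frac{440766}{447613} - \frac{7 \sqrt{101846}}{4449}$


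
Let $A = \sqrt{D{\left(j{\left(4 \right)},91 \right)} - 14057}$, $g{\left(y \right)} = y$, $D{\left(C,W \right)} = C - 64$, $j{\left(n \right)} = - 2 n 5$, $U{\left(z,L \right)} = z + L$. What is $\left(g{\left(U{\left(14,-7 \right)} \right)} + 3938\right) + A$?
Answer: $3945 + 119 i \approx 3945.0 + 119.0 i$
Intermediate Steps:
$U{\left(z,L \right)} = L + z$
$j{\left(n \right)} = - 10 n$
$D{\left(C,W \right)} = -64 + C$
$A = 119 i$ ($A = \sqrt{\left(-64 - 40\right) - 14057} = \sqrt{-104 - 14057} = \sqrt{-14161} = 119 i \approx 119.0 i$)
$\left(g{\left(U{\left(14,-7 \right)} \right)} + 3938\right) + A = \left(\left(-7 + 14\right) + 3938\right) + 119 i = \left(7 + 3938\right) + 119 i = 3945 + 119 i$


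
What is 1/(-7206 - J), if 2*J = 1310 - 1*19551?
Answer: 2/3829 ≈ 0.00052233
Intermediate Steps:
J = -18241/2 (J = (1310 - 1*19551)/2 = (1310 - 19551)/2 = (1/2)*(-18241) = -18241/2 ≈ -9120.5)
1/(-7206 - J) = 1/(-7206 - 1*(-18241/2)) = 1/(-7206 + 18241/2) = 1/(3829/2) = 2/3829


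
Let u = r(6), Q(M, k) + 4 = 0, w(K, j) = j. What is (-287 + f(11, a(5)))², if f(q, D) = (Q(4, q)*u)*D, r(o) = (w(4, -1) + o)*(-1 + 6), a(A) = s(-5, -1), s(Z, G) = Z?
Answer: 45369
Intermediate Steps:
a(A) = -5
Q(M, k) = -4 (Q(M, k) = -4 + 0 = -4)
r(o) = -5 + 5*o (r(o) = (-1 + o)*(-1 + 6) = (-1 + o)*5 = -5 + 5*o)
u = 25 (u = -5 + 5*6 = -5 + 30 = 25)
f(q, D) = -100*D (f(q, D) = (-4*25)*D = -100*D)
(-287 + f(11, a(5)))² = (-287 - 100*(-5))² = (-287 + 500)² = 213² = 45369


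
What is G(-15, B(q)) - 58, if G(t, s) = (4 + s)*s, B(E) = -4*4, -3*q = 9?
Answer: 134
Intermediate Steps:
q = -3 (q = -⅓*9 = -3)
B(E) = -16
G(t, s) = s*(4 + s)
G(-15, B(q)) - 58 = -16*(4 - 16) - 58 = -16*(-12) - 58 = 192 - 58 = 134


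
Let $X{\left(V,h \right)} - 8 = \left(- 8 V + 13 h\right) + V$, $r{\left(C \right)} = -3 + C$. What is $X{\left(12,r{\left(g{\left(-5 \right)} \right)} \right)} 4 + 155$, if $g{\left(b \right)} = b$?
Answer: $-565$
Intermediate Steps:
$X{\left(V,h \right)} = 8 - 7 V + 13 h$ ($X{\left(V,h \right)} = 8 - \left(- 13 h + 7 V\right) = 8 - 7 V + 13 h$)
$X{\left(12,r{\left(g{\left(-5 \right)} \right)} \right)} 4 + 155 = \left(8 - 84 + 13 \left(-3 - 5\right)\right) 4 + 155 = \left(8 - 84 + 13 \left(-8\right)\right) 4 + 155 = \left(8 - 84 - 104\right) 4 + 155 = \left(-180\right) 4 + 155 = -720 + 155 = -565$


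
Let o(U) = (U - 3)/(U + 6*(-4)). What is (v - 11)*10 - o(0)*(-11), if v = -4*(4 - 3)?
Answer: -1189/8 ≈ -148.63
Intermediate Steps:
v = -4 (v = -4*1 = -4)
o(U) = (-3 + U)/(-24 + U) (o(U) = (-3 + U)/(U - 24) = (-3 + U)/(-24 + U))
(v - 11)*10 - o(0)*(-11) = (-4 - 11)*10 - ((-3 + 0)/(-24 + 0))*(-11) = -15*10 - (-3/(-24))*(-11) = -150 - -1/24*(-3)*(-11) = -150 - (⅛)*(-11) = -150 - (-11)/8 = -150 - 1*(-11/8) = -150 + 11/8 = -1189/8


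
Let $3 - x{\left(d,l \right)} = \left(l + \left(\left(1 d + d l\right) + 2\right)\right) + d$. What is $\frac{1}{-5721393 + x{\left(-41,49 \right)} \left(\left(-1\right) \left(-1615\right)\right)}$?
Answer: $- \frac{1}{2421948} \approx -4.1289 \cdot 10^{-7}$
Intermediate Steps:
$x{\left(d,l \right)} = 1 - l - 2 d - d l$ ($x{\left(d,l \right)} = 3 - \left(\left(l + \left(\left(1 d + d l\right) + 2\right)\right) + d\right) = 3 - \left(\left(l + \left(\left(d + d l\right) + 2\right)\right) + d\right) = 3 - \left(\left(l + \left(2 + d + d l\right)\right) + d\right) = 3 - \left(\left(2 + d + l + d l\right) + d\right) = 3 - \left(2 + l + 2 d + d l\right) = 1 - l - 2 d - d l$)
$\frac{1}{-5721393 + x{\left(-41,49 \right)} \left(\left(-1\right) \left(-1615\right)\right)} = \frac{1}{-5721393 + \left(1 - 49 - -82 - \left(-41\right) 49\right) \left(\left(-1\right) \left(-1615\right)\right)} = \frac{1}{-5721393 + \left(1 - 49 + 82 + 2009\right) 1615} = \frac{1}{-5721393 + 2043 \cdot 1615} = \frac{1}{-5721393 + 3299445} = \frac{1}{-2421948} = - \frac{1}{2421948}$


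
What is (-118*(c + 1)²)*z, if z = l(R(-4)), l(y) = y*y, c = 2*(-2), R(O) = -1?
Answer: -1062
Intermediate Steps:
c = -4
l(y) = y²
z = 1 (z = (-1)² = 1)
(-118*(c + 1)²)*z = -118*(-4 + 1)²*1 = -118*(-3)²*1 = -118*9*1 = -1062*1 = -1062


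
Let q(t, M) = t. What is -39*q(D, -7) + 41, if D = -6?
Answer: 275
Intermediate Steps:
-39*q(D, -7) + 41 = -39*(-6) + 41 = 234 + 41 = 275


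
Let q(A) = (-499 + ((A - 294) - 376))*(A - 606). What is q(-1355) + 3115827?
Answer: 8065391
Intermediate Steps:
q(A) = (-1169 + A)*(-606 + A) (q(A) = (-499 + ((-294 + A) - 376))*(-606 + A) = (-499 + (-670 + A))*(-606 + A) = (-1169 + A)*(-606 + A))
q(-1355) + 3115827 = (708414 + (-1355)² - 1775*(-1355)) + 3115827 = (708414 + 1836025 + 2405125) + 3115827 = 4949564 + 3115827 = 8065391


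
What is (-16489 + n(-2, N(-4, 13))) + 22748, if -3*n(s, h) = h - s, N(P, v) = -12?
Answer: 18787/3 ≈ 6262.3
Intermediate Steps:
n(s, h) = -h/3 + s/3 (n(s, h) = -(h - s)/3 = -h/3 + s/3)
(-16489 + n(-2, N(-4, 13))) + 22748 = (-16489 + (-⅓*(-12) + (⅓)*(-2))) + 22748 = (-16489 + (4 - ⅔)) + 22748 = (-16489 + 10/3) + 22748 = -49457/3 + 22748 = 18787/3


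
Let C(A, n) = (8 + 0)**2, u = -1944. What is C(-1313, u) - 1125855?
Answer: -1125791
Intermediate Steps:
C(A, n) = 64 (C(A, n) = 8**2 = 64)
C(-1313, u) - 1125855 = 64 - 1125855 = -1125791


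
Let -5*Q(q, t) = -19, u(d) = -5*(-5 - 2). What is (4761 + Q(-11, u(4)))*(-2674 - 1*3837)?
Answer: -155118064/5 ≈ -3.1024e+7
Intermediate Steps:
u(d) = 35 (u(d) = -5*(-7) = 35)
Q(q, t) = 19/5 (Q(q, t) = -⅕*(-19) = 19/5)
(4761 + Q(-11, u(4)))*(-2674 - 1*3837) = (4761 + 19/5)*(-2674 - 1*3837) = 23824*(-2674 - 3837)/5 = (23824/5)*(-6511) = -155118064/5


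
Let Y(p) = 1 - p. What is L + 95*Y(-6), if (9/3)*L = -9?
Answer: 662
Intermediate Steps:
L = -3 (L = (⅓)*(-9) = -3)
L + 95*Y(-6) = -3 + 95*(1 - 1*(-6)) = -3 + 95*(1 + 6) = -3 + 95*7 = -3 + 665 = 662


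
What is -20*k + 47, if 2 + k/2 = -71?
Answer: 2967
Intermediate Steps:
k = -146 (k = -4 + 2*(-71) = -4 - 142 = -146)
-20*k + 47 = -20*(-146) + 47 = 2920 + 47 = 2967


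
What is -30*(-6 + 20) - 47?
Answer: -467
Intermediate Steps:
-30*(-6 + 20) - 47 = -30*14 - 47 = -420 - 47 = -467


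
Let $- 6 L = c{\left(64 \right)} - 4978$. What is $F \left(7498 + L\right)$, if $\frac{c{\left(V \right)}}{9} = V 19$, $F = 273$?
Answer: $1775501$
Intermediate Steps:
$c{\left(V \right)} = 171 V$ ($c{\left(V \right)} = 9 V 19 = 9 \cdot 19 V = 171 V$)
$L = - \frac{2983}{3}$ ($L = - \frac{171 \cdot 64 - 4978}{6} = - \frac{10944 - 4978}{6} = \left(- \frac{1}{6}\right) 5966 = - \frac{2983}{3} \approx -994.33$)
$F \left(7498 + L\right) = 273 \left(7498 - \frac{2983}{3}\right) = 273 \cdot \frac{19511}{3} = 1775501$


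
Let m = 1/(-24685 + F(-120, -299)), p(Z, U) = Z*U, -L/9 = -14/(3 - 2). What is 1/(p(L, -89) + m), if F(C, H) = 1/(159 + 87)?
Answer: -6072509/68097116172 ≈ -8.9174e-5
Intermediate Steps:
F(C, H) = 1/246
L = 126 (L = -(-126)/(3 - 2) = -(-126)/1 = -(-126) = -9*(-14) = 126)
p(Z, U) = U*Z
m = -246/6072509 (m = 1/(-24685 + 1/246) = 1/(-6072509/246) = -246/6072509 ≈ -4.0510e-5)
1/(p(L, -89) + m) = 1/(-89*126 - 246/6072509) = 1/(-11214 - 246/6072509) = 1/(-68097116172/6072509) = -6072509/68097116172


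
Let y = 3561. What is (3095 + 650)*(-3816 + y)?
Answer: -954975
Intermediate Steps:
(3095 + 650)*(-3816 + y) = (3095 + 650)*(-3816 + 3561) = 3745*(-255) = -954975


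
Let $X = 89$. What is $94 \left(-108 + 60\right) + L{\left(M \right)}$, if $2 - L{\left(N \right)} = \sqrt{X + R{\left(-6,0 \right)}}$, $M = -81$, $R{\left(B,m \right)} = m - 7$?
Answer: $-4510 - \sqrt{82} \approx -4519.1$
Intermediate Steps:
$R{\left(B,m \right)} = -7 + m$
$L{\left(N \right)} = 2 - \sqrt{82}$ ($L{\left(N \right)} = 2 - \sqrt{89 + \left(-7 + 0\right)} = 2 - \sqrt{89 - 7} = 2 - \sqrt{82}$)
$94 \left(-108 + 60\right) + L{\left(M \right)} = 94 \left(-108 + 60\right) + \left(2 - \sqrt{82}\right) = 94 \left(-48\right) + \left(2 - \sqrt{82}\right) = -4512 + \left(2 - \sqrt{82}\right) = -4510 - \sqrt{82}$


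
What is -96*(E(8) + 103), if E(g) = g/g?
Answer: -9984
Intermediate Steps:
E(g) = 1
-96*(E(8) + 103) = -96*(1 + 103) = -96*104 = -9984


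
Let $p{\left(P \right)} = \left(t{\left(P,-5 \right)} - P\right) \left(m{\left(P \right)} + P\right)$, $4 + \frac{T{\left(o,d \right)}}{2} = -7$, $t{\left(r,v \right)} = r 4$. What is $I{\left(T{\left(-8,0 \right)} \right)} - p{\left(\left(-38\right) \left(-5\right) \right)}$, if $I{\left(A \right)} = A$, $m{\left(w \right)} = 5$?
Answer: $-111172$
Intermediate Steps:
$t{\left(r,v \right)} = 4 r$
$T{\left(o,d \right)} = -22$ ($T{\left(o,d \right)} = -8 + 2 \left(-7\right) = -8 - 14 = -22$)
$p{\left(P \right)} = 3 P \left(5 + P\right)$ ($p{\left(P \right)} = \left(4 P - P\right) \left(5 + P\right) = 3 P \left(5 + P\right)$)
$I{\left(T{\left(-8,0 \right)} \right)} - p{\left(\left(-38\right) \left(-5\right) \right)} = -22 - 3 \left(\left(-38\right) \left(-5\right)\right) \left(5 - -190\right) = -22 - 3 \cdot 190 \left(5 + 190\right) = -22 - 3 \cdot 190 \cdot 195 = -22 - 111150 = -111172$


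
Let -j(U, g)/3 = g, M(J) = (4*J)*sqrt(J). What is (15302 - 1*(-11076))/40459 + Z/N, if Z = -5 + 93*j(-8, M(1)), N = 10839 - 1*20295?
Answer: 294784907/382580304 ≈ 0.77052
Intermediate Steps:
M(J) = 4*J**(3/2)
N = -9456 (N = 10839 - 20295 = -9456)
j(U, g) = -3*g
Z = -1121 (Z = -5 + 93*(-12*1**(3/2)) = -5 + 93*(-12) = -5 - 1116 = -1121)
(15302 - 1*(-11076))/40459 + Z/N = (15302 - 1*(-11076))/40459 - 1121/(-9456) = (15302 + 11076)*(1/40459) - 1121*(-1/9456) = 26378*(1/40459) + 1121/9456 = 26378/40459 + 1121/9456 = 294784907/382580304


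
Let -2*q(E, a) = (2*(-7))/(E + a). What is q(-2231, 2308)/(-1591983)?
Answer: -1/17511813 ≈ -5.7104e-8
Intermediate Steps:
q(E, a) = 7/(E + a) (q(E, a) = -2*(-7)/(2*(E + a)) = -(-7)/(E + a) = 7/(E + a))
q(-2231, 2308)/(-1591983) = (7/(-2231 + 2308))/(-1591983) = (7/77)*(-1/1591983) = (7*(1/77))*(-1/1591983) = (1/11)*(-1/1591983) = -1/17511813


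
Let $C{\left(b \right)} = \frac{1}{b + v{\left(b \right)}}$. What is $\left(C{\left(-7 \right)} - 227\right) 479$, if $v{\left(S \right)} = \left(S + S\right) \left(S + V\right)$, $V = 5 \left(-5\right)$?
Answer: $- \frac{47950774}{441} \approx -1.0873 \cdot 10^{5}$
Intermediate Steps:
$V = -25$
$v{\left(S \right)} = 2 S \left(-25 + S\right)$ ($v{\left(S \right)} = \left(S + S\right) \left(S - 25\right) = 2 S \left(-25 + S\right)$)
$C{\left(b \right)} = \frac{1}{b + 2 b \left(-25 + b\right)}$
$\left(C{\left(-7 \right)} - 227\right) 479 = \left(\frac{1}{\left(-7\right) \left(-49 + 2 \left(-7\right)\right)} - 227\right) 479 = \left(- \frac{1}{7 \left(-49 - 14\right)} - 227\right) 479 = \left(- \frac{1}{7 \left(-63\right)} - 227\right) 479 = \left(\left(- \frac{1}{7}\right) \left(- \frac{1}{63}\right) - 227\right) 479 = \left(\frac{1}{441} - 227\right) 479 = \left(- \frac{100106}{441}\right) 479 = - \frac{47950774}{441}$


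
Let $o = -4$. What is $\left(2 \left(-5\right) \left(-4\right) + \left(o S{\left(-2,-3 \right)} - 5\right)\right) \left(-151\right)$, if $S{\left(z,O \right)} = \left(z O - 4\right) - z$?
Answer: $-2869$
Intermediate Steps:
$S{\left(z,O \right)} = -4 - z + O z$ ($S{\left(z,O \right)} = \left(O z - 4\right) - z = \left(-4 + O z\right) - z = -4 - z + O z$)
$\left(2 \left(-5\right) \left(-4\right) + \left(o S{\left(-2,-3 \right)} - 5\right)\right) \left(-151\right) = \left(2 \left(-5\right) \left(-4\right) - \left(5 + 4 \left(-4 - -2 - -6\right)\right)\right) \left(-151\right) = \left(\left(-10\right) \left(-4\right) - \left(5 + 4 \left(-4 + 2 + 6\right)\right)\right) \left(-151\right) = \left(40 - 21\right) \left(-151\right) = 19 \left(-151\right) = -2869$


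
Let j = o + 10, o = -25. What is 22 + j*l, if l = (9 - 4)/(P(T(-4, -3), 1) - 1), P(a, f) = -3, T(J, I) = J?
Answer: 163/4 ≈ 40.750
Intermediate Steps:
j = -15 (j = -25 + 10 = -15)
l = -5/4 (l = (9 - 4)/(-3 - 1) = 5/(-4) = 5*(-¼) = -5/4 ≈ -1.2500)
22 + j*l = 22 - 15*(-5/4) = 22 + 75/4 = 163/4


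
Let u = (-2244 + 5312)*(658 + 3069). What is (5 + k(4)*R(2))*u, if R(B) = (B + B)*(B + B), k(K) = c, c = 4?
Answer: 788976084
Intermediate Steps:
k(K) = 4
u = 11434436 (u = 3068*3727 = 11434436)
R(B) = 4*B**2 (R(B) = (2*B)*(2*B) = 4*B**2)
(5 + k(4)*R(2))*u = (5 + 4*(4*2**2))*11434436 = (5 + 4*(4*4))*11434436 = (5 + 4*16)*11434436 = (5 + 64)*11434436 = 69*11434436 = 788976084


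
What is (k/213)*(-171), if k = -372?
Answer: 21204/71 ≈ 298.65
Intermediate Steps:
(k/213)*(-171) = -372/213*(-171) = -372*1/213*(-171) = -124/71*(-171) = 21204/71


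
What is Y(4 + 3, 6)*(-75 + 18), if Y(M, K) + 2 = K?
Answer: -228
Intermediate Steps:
Y(M, K) = -2 + K
Y(4 + 3, 6)*(-75 + 18) = (-2 + 6)*(-75 + 18) = 4*(-57) = -228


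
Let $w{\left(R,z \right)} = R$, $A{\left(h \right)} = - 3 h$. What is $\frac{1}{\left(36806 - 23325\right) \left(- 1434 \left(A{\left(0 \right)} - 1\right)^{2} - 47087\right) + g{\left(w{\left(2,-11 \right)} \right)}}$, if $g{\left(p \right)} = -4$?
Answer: $- \frac{1}{654111605} \approx -1.5288 \cdot 10^{-9}$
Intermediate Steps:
$\frac{1}{\left(36806 - 23325\right) \left(- 1434 \left(A{\left(0 \right)} - 1\right)^{2} - 47087\right) + g{\left(w{\left(2,-11 \right)} \right)}} = \frac{1}{\left(36806 - 23325\right) \left(- 1434 \left(\left(-3\right) 0 - 1\right)^{2} - 47087\right) - 4} = \frac{1}{13481 \left(- 1434 \left(0 - 1\right)^{2} - 47087\right) - 4} = \frac{1}{13481 \left(- 1434 \left(-1\right)^{2} - 47087\right) - 4} = \frac{1}{13481 \left(\left(-1434\right) 1 - 47087\right) - 4} = \frac{1}{13481 \left(-1434 - 47087\right) - 4} = \frac{1}{13481 \left(-48521\right) - 4} = \frac{1}{-654111601 - 4} = \frac{1}{-654111605} = - \frac{1}{654111605}$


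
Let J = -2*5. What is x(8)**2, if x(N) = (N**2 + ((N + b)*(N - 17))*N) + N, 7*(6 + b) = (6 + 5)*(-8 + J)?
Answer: 189117504/49 ≈ 3.8595e+6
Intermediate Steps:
J = -10
b = -240/7 (b = -6 + ((6 + 5)*(-8 - 10))/7 = -6 + (11*(-18))/7 = -6 + (1/7)*(-198) = -6 - 198/7 = -240/7 ≈ -34.286)
x(N) = N + N**2 + N*(-17 + N)*(-240/7 + N) (x(N) = (N**2 + ((N - 240/7)*(N - 17))*N) + N = (N**2 + ((-240/7 + N)*(-17 + N))*N) + N = (N**2 + ((-17 + N)*(-240/7 + N))*N) + N = (N**2 + N*(-17 + N)*(-240/7 + N)) + N = N + N**2 + N*(-17 + N)*(-240/7 + N))
x(8)**2 = ((1/7)*8*(4087 - 352*8 + 7*8**2))**2 = ((1/7)*8*(4087 - 2816 + 7*64))**2 = ((1/7)*8*(4087 - 2816 + 448))**2 = ((1/7)*8*1719)**2 = (13752/7)**2 = 189117504/49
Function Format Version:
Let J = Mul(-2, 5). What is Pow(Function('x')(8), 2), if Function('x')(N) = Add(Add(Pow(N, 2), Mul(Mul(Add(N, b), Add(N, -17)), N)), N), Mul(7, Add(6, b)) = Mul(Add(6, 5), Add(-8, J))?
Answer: Rational(189117504, 49) ≈ 3.8595e+6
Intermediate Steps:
J = -10
b = Rational(-240, 7) (b = Add(-6, Mul(Rational(1, 7), Mul(Add(6, 5), Add(-8, -10)))) = Add(-6, Mul(Rational(1, 7), Mul(11, -18))) = Add(-6, Mul(Rational(1, 7), -198)) = Add(-6, Rational(-198, 7)) = Rational(-240, 7) ≈ -34.286)
Function('x')(N) = Add(N, Pow(N, 2), Mul(N, Add(-17, N), Add(Rational(-240, 7), N))) (Function('x')(N) = Add(Add(Pow(N, 2), Mul(Mul(Add(N, Rational(-240, 7)), Add(N, -17)), N)), N) = Add(Add(Pow(N, 2), Mul(Mul(Add(Rational(-240, 7), N), Add(-17, N)), N)), N) = Add(Add(Pow(N, 2), Mul(Mul(Add(-17, N), Add(Rational(-240, 7), N)), N)), N) = Add(Add(Pow(N, 2), Mul(N, Add(-17, N), Add(Rational(-240, 7), N))), N) = Add(N, Pow(N, 2), Mul(N, Add(-17, N), Add(Rational(-240, 7), N))))
Pow(Function('x')(8), 2) = Pow(Mul(Rational(1, 7), 8, Add(4087, Mul(-352, 8), Mul(7, Pow(8, 2)))), 2) = Pow(Mul(Rational(1, 7), 8, Add(4087, -2816, Mul(7, 64))), 2) = Pow(Mul(Rational(1, 7), 8, Add(4087, -2816, 448)), 2) = Pow(Mul(Rational(1, 7), 8, 1719), 2) = Pow(Rational(13752, 7), 2) = Rational(189117504, 49)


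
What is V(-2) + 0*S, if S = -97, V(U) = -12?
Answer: -12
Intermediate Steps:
V(-2) + 0*S = -12 + 0*(-97) = -12 + 0 = -12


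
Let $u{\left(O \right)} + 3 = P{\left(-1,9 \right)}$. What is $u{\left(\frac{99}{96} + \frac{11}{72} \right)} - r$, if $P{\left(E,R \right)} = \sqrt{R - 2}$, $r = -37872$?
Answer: $37869 + \sqrt{7} \approx 37872.0$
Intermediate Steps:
$P{\left(E,R \right)} = \sqrt{-2 + R}$
$u{\left(O \right)} = -3 + \sqrt{7}$ ($u{\left(O \right)} = -3 + \sqrt{-2 + 9} = -3 + \sqrt{7}$)
$u{\left(\frac{99}{96} + \frac{11}{72} \right)} - r = \left(-3 + \sqrt{7}\right) - -37872 = \left(-3 + \sqrt{7}\right) + 37872 = 37869 + \sqrt{7}$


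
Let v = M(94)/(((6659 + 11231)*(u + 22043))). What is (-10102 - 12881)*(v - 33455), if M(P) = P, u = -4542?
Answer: 120367976858447724/156546445 ≈ 7.6890e+8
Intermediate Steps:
v = 47/156546445 (v = 94/(((6659 + 11231)*(-4542 + 22043))) = 94/((17890*17501)) = 94/313092890 = 94*(1/313092890) = 47/156546445 ≈ 3.0023e-7)
(-10102 - 12881)*(v - 33455) = (-10102 - 12881)*(47/156546445 - 33455) = -22983*(-5237261317428/156546445) = 120367976858447724/156546445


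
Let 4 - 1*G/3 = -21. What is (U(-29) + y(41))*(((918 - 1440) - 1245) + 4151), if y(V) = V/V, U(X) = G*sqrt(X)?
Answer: 2384 + 178800*I*sqrt(29) ≈ 2384.0 + 9.6287e+5*I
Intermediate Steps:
G = 75 (G = 12 - 3*(-21) = 12 + 63 = 75)
U(X) = 75*sqrt(X)
y(V) = 1
(U(-29) + y(41))*(((918 - 1440) - 1245) + 4151) = (75*sqrt(-29) + 1)*(((918 - 1440) - 1245) + 4151) = (75*(I*sqrt(29)) + 1)*((-522 - 1245) + 4151) = (75*I*sqrt(29) + 1)*(-1767 + 4151) = (1 + 75*I*sqrt(29))*2384 = 2384 + 178800*I*sqrt(29)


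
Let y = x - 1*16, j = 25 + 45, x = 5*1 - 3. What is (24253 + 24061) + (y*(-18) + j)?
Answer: 48636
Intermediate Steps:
x = 2 (x = 5 - 3 = 2)
j = 70
y = -14 (y = 2 - 1*16 = 2 - 16 = -14)
(24253 + 24061) + (y*(-18) + j) = (24253 + 24061) + (-14*(-18) + 70) = 48314 + (252 + 70) = 48314 + 322 = 48636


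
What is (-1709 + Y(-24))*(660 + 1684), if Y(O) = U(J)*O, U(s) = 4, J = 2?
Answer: -4230920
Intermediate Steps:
Y(O) = 4*O
(-1709 + Y(-24))*(660 + 1684) = (-1709 + 4*(-24))*(660 + 1684) = (-1709 - 96)*2344 = -1805*2344 = -4230920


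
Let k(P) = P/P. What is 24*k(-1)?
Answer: 24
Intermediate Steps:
k(P) = 1
24*k(-1) = 24*1 = 24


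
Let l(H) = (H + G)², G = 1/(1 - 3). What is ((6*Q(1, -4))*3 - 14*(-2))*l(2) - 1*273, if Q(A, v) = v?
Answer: -372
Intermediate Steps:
G = -½ (G = 1/(-2) = -½ ≈ -0.50000)
l(H) = (-½ + H)² (l(H) = (H - ½)² = (-½ + H)²)
((6*Q(1, -4))*3 - 14*(-2))*l(2) - 1*273 = ((6*(-4))*3 - 14*(-2))*((-1 + 2*2)²/4) - 1*273 = (-24*3 + 28)*((-1 + 4)²/4) - 273 = (-72 + 28)*((¼)*3²) - 273 = -11*9 - 273 = -44*9/4 - 273 = -99 - 273 = -372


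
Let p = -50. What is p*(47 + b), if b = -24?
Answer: -1150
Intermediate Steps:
p*(47 + b) = -50*(47 - 24) = -50*23 = -1150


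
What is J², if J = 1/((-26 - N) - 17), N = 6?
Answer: 1/2401 ≈ 0.00041649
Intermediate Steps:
J = -1/49 (J = 1/((-26 - 1*6) - 17) = 1/((-26 - 6) - 17) = 1/(-32 - 17) = 1/(-49) = -1/49 ≈ -0.020408)
J² = (-1/49)² = 1/2401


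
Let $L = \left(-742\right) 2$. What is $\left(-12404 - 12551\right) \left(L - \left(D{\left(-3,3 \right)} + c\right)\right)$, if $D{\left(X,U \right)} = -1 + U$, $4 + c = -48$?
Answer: $35785470$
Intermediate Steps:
$c = -52$ ($c = -4 - 48 = -52$)
$L = -1484$
$\left(-12404 - 12551\right) \left(L - \left(D{\left(-3,3 \right)} + c\right)\right) = \left(-12404 - 12551\right) \left(-1484 - \left(\left(-1 + 3\right) - 52\right)\right) = - 24955 \left(-1484 - \left(2 - 52\right)\right) = - 24955 \left(-1484 - -50\right) = - 24955 \left(-1484 + 50\right) = \left(-24955\right) \left(-1434\right) = 35785470$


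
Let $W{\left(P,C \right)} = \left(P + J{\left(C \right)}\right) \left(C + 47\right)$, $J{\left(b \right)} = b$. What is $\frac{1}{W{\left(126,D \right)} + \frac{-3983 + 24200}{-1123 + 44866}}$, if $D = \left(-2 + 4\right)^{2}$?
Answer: $\frac{14581}{96678769} \approx 0.00015082$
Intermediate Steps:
$D = 4$ ($D = 2^{2} = 4$)
$W{\left(P,C \right)} = \left(47 + C\right) \left(C + P\right)$ ($W{\left(P,C \right)} = \left(P + C\right) \left(C + 47\right) = \left(C + P\right) \left(47 + C\right) = \left(47 + C\right) \left(C + P\right)$)
$\frac{1}{W{\left(126,D \right)} + \frac{-3983 + 24200}{-1123 + 44866}} = \frac{1}{\left(4^{2} + 47 \cdot 4 + 47 \cdot 126 + 4 \cdot 126\right) + \frac{-3983 + 24200}{-1123 + 44866}} = \frac{1}{\left(16 + 188 + 5922 + 504\right) + \frac{20217}{43743}} = \frac{1}{6630 + 20217 \cdot \frac{1}{43743}} = \frac{1}{6630 + \frac{6739}{14581}} = \frac{1}{\frac{96678769}{14581}} = \frac{14581}{96678769}$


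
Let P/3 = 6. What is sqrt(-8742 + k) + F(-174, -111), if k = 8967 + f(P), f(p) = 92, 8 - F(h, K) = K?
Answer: 119 + sqrt(317) ≈ 136.80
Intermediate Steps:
P = 18 (P = 3*6 = 18)
F(h, K) = 8 - K
k = 9059 (k = 8967 + 92 = 9059)
sqrt(-8742 + k) + F(-174, -111) = sqrt(-8742 + 9059) + (8 - 1*(-111)) = sqrt(317) + (8 + 111) = sqrt(317) + 119 = 119 + sqrt(317)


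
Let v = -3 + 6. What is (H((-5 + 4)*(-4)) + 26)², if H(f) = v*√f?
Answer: 1024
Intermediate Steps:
v = 3
H(f) = 3*√f
(H((-5 + 4)*(-4)) + 26)² = (3*√((-5 + 4)*(-4)) + 26)² = (3*√(-1*(-4)) + 26)² = (3*√4 + 26)² = (3*2 + 26)² = (6 + 26)² = 32² = 1024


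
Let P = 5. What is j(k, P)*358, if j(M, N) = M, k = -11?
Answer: -3938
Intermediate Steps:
j(k, P)*358 = -11*358 = -3938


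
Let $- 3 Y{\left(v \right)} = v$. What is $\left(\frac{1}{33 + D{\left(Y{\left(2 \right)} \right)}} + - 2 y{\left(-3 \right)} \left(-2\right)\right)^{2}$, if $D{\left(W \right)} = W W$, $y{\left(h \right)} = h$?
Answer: $\frac{12981609}{90601} \approx 143.28$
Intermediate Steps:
$Y{\left(v \right)} = - \frac{v}{3}$
$D{\left(W \right)} = W^{2}$
$\left(\frac{1}{33 + D{\left(Y{\left(2 \right)} \right)}} + - 2 y{\left(-3 \right)} \left(-2\right)\right)^{2} = \left(\frac{1}{33 + \left(\left(- \frac{1}{3}\right) 2\right)^{2}} + \left(-2\right) \left(-3\right) \left(-2\right)\right)^{2} = \left(\frac{1}{33 + \left(- \frac{2}{3}\right)^{2}} + 6 \left(-2\right)\right)^{2} = \left(\frac{1}{33 + \frac{4}{9}} - 12\right)^{2} = \left(\frac{1}{\frac{301}{9}} - 12\right)^{2} = \left(\frac{9}{301} - 12\right)^{2} = \left(- \frac{3603}{301}\right)^{2} = \frac{12981609}{90601}$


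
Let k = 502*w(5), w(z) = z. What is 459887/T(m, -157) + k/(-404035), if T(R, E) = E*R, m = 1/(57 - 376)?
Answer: 11854706251257/12686699 ≈ 9.3442e+5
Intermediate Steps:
m = -1/319 (m = 1/(-319) = -1/319 ≈ -0.0031348)
k = 2510 (k = 502*5 = 2510)
459887/T(m, -157) + k/(-404035) = 459887/((-157*(-1/319))) + 2510/(-404035) = 459887/(157/319) + 2510*(-1/404035) = 459887*(319/157) - 502/80807 = 146703953/157 - 502/80807 = 11854706251257/12686699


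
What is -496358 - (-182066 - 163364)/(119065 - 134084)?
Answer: -7455146232/15019 ≈ -4.9638e+5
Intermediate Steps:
-496358 - (-182066 - 163364)/(119065 - 134084) = -496358 - (-345430)/(-15019) = -496358 - (-345430)*(-1)/15019 = -496358 - 1*345430/15019 = -496358 - 345430/15019 = -7455146232/15019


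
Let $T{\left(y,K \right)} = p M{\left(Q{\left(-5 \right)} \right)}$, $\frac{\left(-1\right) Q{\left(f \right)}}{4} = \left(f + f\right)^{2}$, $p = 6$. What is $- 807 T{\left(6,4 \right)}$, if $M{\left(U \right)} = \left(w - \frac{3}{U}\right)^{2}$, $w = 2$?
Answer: $- \frac{1561082589}{80000} \approx -19514.0$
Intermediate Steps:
$Q{\left(f \right)} = - 16 f^{2}$ ($Q{\left(f \right)} = - 4 \left(f + f\right)^{2} = - 4 \left(2 f\right)^{2} = - 4 \cdot 4 f^{2} = - 16 f^{2}$)
$M{\left(U \right)} = \left(2 - \frac{3}{U}\right)^{2}$
$T{\left(y,K \right)} = \frac{1934427}{80000}$ ($T{\left(y,K \right)} = 6 \frac{\left(-3 + 2 \left(- 16 \left(-5\right)^{2}\right)\right)^{2}}{160000} = 6 \frac{\left(-3 + 2 \left(\left(-16\right) 25\right)\right)^{2}}{160000} = 6 \frac{\left(-3 + 2 \left(-400\right)\right)^{2}}{160000} = 6 \frac{\left(-3 - 800\right)^{2}}{160000} = 6 \frac{\left(-803\right)^{2}}{160000} = 6 \cdot \frac{1}{160000} \cdot 644809 = 6 \cdot \frac{644809}{160000} = \frac{1934427}{80000}$)
$- 807 T{\left(6,4 \right)} = \left(-807\right) \frac{1934427}{80000} = - \frac{1561082589}{80000}$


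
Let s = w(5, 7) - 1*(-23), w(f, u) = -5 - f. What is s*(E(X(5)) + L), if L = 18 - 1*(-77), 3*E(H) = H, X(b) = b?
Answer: 3770/3 ≈ 1256.7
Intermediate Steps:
E(H) = H/3
s = 13 (s = (-5 - 1*5) - 1*(-23) = (-5 - 5) + 23 = -10 + 23 = 13)
L = 95 (L = 18 + 77 = 95)
s*(E(X(5)) + L) = 13*((⅓)*5 + 95) = 13*(5/3 + 95) = 13*(290/3) = 3770/3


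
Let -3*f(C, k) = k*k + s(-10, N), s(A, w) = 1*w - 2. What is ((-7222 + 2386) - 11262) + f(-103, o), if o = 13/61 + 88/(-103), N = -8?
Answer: -1906079714117/118428267 ≈ -16095.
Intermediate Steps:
s(A, w) = -2 + w (s(A, w) = w - 2 = -2 + w)
o = -4029/6283 (o = 13*(1/61) + 88*(-1/103) = 13/61 - 88/103 = -4029/6283 ≈ -0.64125)
f(C, k) = 10/3 - k²/3 (f(C, k) = -(k*k + (-2 - 8))/3 = -(k² - 10)/3 = -(-10 + k²)/3 = 10/3 - k²/3)
((-7222 + 2386) - 11262) + f(-103, o) = ((-7222 + 2386) - 11262) + (10/3 - (-4029/6283)²/3) = (-4836 - 11262) + (10/3 - ⅓*16232841/39476089) = -16098 + (10/3 - 5410947/39476089) = -16098 + 378528049/118428267 = -1906079714117/118428267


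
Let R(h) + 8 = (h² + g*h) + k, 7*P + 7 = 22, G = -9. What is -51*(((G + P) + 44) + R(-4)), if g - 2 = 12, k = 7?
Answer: 1377/7 ≈ 196.71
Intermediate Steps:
g = 14 (g = 2 + 12 = 14)
P = 15/7 (P = -1 + (⅐)*22 = -1 + 22/7 = 15/7 ≈ 2.1429)
R(h) = -1 + h² + 14*h (R(h) = -8 + ((h² + 14*h) + 7) = -8 + (7 + h² + 14*h) = -1 + h² + 14*h)
-51*(((G + P) + 44) + R(-4)) = -51*(((-9 + 15/7) + 44) + (-1 + (-4)² + 14*(-4))) = -51*((-48/7 + 44) + (-1 + 16 - 56)) = -51*(260/7 - 41) = -51*(-27/7) = 1377/7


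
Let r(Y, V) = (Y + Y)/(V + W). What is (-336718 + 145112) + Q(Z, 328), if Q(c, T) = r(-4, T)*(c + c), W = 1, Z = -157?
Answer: -63035862/329 ≈ -1.9160e+5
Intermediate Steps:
r(Y, V) = 2*Y/(1 + V) (r(Y, V) = (Y + Y)/(V + 1) = (2*Y)/(1 + V) = 2*Y/(1 + V))
Q(c, T) = -16*c/(1 + T) (Q(c, T) = (2*(-4)/(1 + T))*(c + c) = (-8/(1 + T))*(2*c) = -16*c/(1 + T))
(-336718 + 145112) + Q(Z, 328) = (-336718 + 145112) - 16*(-157)/(1 + 328) = -191606 - 16*(-157)/329 = -191606 - 16*(-157)*1/329 = -191606 + 2512/329 = -63035862/329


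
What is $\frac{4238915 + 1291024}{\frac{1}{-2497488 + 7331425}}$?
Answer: $26731376739843$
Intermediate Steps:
$\frac{4238915 + 1291024}{\frac{1}{-2497488 + 7331425}} = \frac{5529939}{\frac{1}{4833937}} = 5529939 \frac{1}{\frac{1}{4833937}} = 5529939 \cdot 4833937 = 26731376739843$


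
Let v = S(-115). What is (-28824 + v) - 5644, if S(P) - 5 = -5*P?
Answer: -33888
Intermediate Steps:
S(P) = 5 - 5*P
v = 580 (v = 5 - 5*(-115) = 5 + 575 = 580)
(-28824 + v) - 5644 = (-28824 + 580) - 5644 = -28244 - 5644 = -33888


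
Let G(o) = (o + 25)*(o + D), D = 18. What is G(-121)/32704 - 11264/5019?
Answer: -1422991/732774 ≈ -1.9419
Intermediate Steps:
G(o) = (18 + o)*(25 + o) (G(o) = (o + 25)*(o + 18) = (25 + o)*(18 + o) = (18 + o)*(25 + o))
G(-121)/32704 - 11264/5019 = (450 + (-121)² + 43*(-121))/32704 - 11264/5019 = (450 + 14641 - 5203)*(1/32704) - 11264*1/5019 = 9888*(1/32704) - 11264/5019 = 309/1022 - 11264/5019 = -1422991/732774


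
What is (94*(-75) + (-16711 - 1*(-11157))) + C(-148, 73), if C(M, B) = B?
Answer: -12531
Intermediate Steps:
(94*(-75) + (-16711 - 1*(-11157))) + C(-148, 73) = (94*(-75) + (-16711 - 1*(-11157))) + 73 = (-7050 + (-16711 + 11157)) + 73 = (-7050 - 5554) + 73 = -12604 + 73 = -12531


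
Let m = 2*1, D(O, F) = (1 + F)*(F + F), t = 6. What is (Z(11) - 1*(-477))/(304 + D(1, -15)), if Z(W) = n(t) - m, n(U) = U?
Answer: 481/724 ≈ 0.66436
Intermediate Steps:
D(O, F) = 2*F*(1 + F) (D(O, F) = (1 + F)*(2*F) = 2*F*(1 + F))
m = 2
Z(W) = 4 (Z(W) = 6 - 1*2 = 6 - 2 = 4)
(Z(11) - 1*(-477))/(304 + D(1, -15)) = (4 - 1*(-477))/(304 + 2*(-15)*(1 - 15)) = (4 + 477)/(304 + 2*(-15)*(-14)) = 481/(304 + 420) = 481/724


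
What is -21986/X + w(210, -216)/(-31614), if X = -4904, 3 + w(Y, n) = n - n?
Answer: 57923343/12919588 ≈ 4.4834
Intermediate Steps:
w(Y, n) = -3 (w(Y, n) = -3 + (n - n) = -3 + 0 = -3)
-21986/X + w(210, -216)/(-31614) = -21986/(-4904) - 3/(-31614) = -21986*(-1/4904) - 3*(-1/31614) = 10993/2452 + 1/10538 = 57923343/12919588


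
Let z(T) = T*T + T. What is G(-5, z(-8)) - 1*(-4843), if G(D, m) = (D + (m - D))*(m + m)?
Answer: 11115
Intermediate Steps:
z(T) = T + T² (z(T) = T² + T = T + T²)
G(D, m) = 2*m² (G(D, m) = m*(2*m) = 2*m²)
G(-5, z(-8)) - 1*(-4843) = 2*(-8*(1 - 8))² - 1*(-4843) = 2*(-8*(-7))² + 4843 = 2*56² + 4843 = 2*3136 + 4843 = 6272 + 4843 = 11115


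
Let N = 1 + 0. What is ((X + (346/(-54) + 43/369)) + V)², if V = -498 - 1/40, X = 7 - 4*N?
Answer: 492763057803289/1960718400 ≈ 2.5132e+5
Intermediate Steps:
N = 1
X = 3 (X = 7 - 4*1 = 7 - 4 = 3)
V = -19921/40 (V = -498 - 1*1/40 = -498 - 1/40 = -19921/40 ≈ -498.02)
((X + (346/(-54) + 43/369)) + V)² = ((3 + (346/(-54) + 43/369)) - 19921/40)² = ((3 + (346*(-1/54) + 43*(1/369))) - 19921/40)² = ((3 + (-173/27 + 43/369)) - 19921/40)² = ((3 - 6964/1107) - 19921/40)² = (-3643/1107 - 19921/40)² = (-22198267/44280)² = 492763057803289/1960718400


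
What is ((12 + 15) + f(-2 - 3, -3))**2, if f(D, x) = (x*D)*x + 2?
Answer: 256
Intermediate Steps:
f(D, x) = 2 + D*x**2 (f(D, x) = (D*x)*x + 2 = D*x**2 + 2 = 2 + D*x**2)
((12 + 15) + f(-2 - 3, -3))**2 = ((12 + 15) + (2 + (-2 - 3)*(-3)**2))**2 = (27 + (2 - 5*9))**2 = (27 + (2 - 45))**2 = (27 - 43)**2 = (-16)**2 = 256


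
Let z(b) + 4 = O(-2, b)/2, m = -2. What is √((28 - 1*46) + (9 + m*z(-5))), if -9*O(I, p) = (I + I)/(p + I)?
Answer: I*√413/21 ≈ 0.96773*I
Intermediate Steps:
O(I, p) = -2*I/(9*(I + p)) (O(I, p) = -(I + I)/(9*(p + I)) = -2*I/(9*(I + p)))
z(b) = -4 + 2/(-18 + 9*b) (z(b) = -4 - 2*(-2)/(9*(-2) + 9*b)/2 = -4 - 2*(-2)/(-18 + 9*b)*(½) = -4 + (4/(-18 + 9*b))*(½) = -4 + 2/(-18 + 9*b))
√((28 - 1*46) + (9 + m*z(-5))) = √((28 - 1*46) + (9 - 4*(37 - 18*(-5))/(9*(-2 - 5)))) = √((28 - 46) + (9 - 4*(37 + 90)/(9*(-7)))) = √(-18 + (9 - 4*(-1)*127/(9*7))) = √(-18 + (9 - 2*(-254/63))) = √(-18 + (9 + 508/63)) = √(-18 + 1075/63) = √(-59/63) = I*√413/21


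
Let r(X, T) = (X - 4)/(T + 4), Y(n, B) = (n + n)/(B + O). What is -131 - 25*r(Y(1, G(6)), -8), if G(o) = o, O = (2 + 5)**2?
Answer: -3427/22 ≈ -155.77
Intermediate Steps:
O = 49 (O = 7**2 = 49)
Y(n, B) = 2*n/(49 + B) (Y(n, B) = (n + n)/(B + 49) = (2*n)/(49 + B) = 2*n/(49 + B))
r(X, T) = (-4 + X)/(4 + T)
-131 - 25*r(Y(1, G(6)), -8) = -131 - 25*(-4 + 2*1/(49 + 6))/(4 - 8) = -131 - 25*(-4 + 2*1/55)/(-4) = -131 - (-25)*(-4 + 2*1*(1/55))/4 = -131 - (-25)*(-4 + 2/55)/4 = -131 - (-25)*(-218)/(4*55) = -131 - 25*109/110 = -131 - 545/22 = -3427/22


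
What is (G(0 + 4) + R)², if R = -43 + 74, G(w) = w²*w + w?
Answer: 9801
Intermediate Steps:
G(w) = w + w³ (G(w) = w³ + w = w + w³)
R = 31
(G(0 + 4) + R)² = (((0 + 4) + (0 + 4)³) + 31)² = ((4 + 4³) + 31)² = ((4 + 64) + 31)² = (68 + 31)² = 99² = 9801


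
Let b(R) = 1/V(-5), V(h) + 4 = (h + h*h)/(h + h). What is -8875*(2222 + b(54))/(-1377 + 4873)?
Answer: -118312625/20976 ≈ -5640.4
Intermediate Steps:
V(h) = -4 + (h + h**2)/(2*h) (V(h) = -4 + (h + h*h)/(h + h) = -4 + (h + h**2)/((2*h)) = -4 + (h + h**2)*(1/(2*h)) = -4 + (h + h**2)/(2*h))
b(R) = -1/6 (b(R) = 1/(-7/2 + (1/2)*(-5)) = 1/(-7/2 - 5/2) = 1/(-6) = -1/6)
-8875*(2222 + b(54))/(-1377 + 4873) = -8875*(2222 - 1/6)/(-1377 + 4873) = -8875/(3496/(13331/6)) = -8875/(3496*(6/13331)) = -8875/20976/13331 = -8875*13331/20976 = -118312625/20976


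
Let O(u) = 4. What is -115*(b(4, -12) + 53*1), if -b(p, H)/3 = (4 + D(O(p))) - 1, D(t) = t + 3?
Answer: -2645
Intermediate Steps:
D(t) = 3 + t
b(p, H) = -30 (b(p, H) = -3*((4 + (3 + 4)) - 1) = -3*((4 + 7) - 1) = -3*(11 - 1) = -3*10 = -30)
-115*(b(4, -12) + 53*1) = -115*(-30 + 53*1) = -115*(-30 + 53) = -115*23 = -2645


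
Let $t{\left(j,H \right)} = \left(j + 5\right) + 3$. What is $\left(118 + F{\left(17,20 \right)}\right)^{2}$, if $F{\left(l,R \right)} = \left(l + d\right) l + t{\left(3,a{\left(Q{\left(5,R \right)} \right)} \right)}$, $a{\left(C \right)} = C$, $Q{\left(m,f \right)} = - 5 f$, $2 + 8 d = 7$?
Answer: $\frac{11758041}{64} \approx 1.8372 \cdot 10^{5}$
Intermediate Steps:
$d = \frac{5}{8}$ ($d = - \frac{1}{4} + \frac{1}{8} \cdot 7 = - \frac{1}{4} + \frac{7}{8} = \frac{5}{8} \approx 0.625$)
$t{\left(j,H \right)} = 8 + j$ ($t{\left(j,H \right)} = \left(5 + j\right) + 3 = 8 + j$)
$F{\left(l,R \right)} = 11 + l \left(\frac{5}{8} + l\right)$ ($F{\left(l,R \right)} = \left(l + \frac{5}{8}\right) l + \left(8 + 3\right) = \left(\frac{5}{8} + l\right) l + 11 = l \left(\frac{5}{8} + l\right) + 11 = 11 + l \left(\frac{5}{8} + l\right)$)
$\left(118 + F{\left(17,20 \right)}\right)^{2} = \left(118 + \left(11 + 17^{2} + \frac{5}{8} \cdot 17\right)\right)^{2} = \left(118 + \left(11 + 289 + \frac{85}{8}\right)\right)^{2} = \left(118 + \frac{2485}{8}\right)^{2} = \left(\frac{3429}{8}\right)^{2} = \frac{11758041}{64}$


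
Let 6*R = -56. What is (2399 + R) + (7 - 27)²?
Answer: 8369/3 ≈ 2789.7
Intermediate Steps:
R = -28/3 (R = (⅙)*(-56) = -28/3 ≈ -9.3333)
(2399 + R) + (7 - 27)² = (2399 - 28/3) + (7 - 27)² = 7169/3 + (-20)² = 7169/3 + 400 = 8369/3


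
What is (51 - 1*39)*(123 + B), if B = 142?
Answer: 3180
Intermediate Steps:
(51 - 1*39)*(123 + B) = (51 - 1*39)*(123 + 142) = (51 - 39)*265 = 12*265 = 3180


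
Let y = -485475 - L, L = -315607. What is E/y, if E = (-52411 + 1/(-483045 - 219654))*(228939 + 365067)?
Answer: 1823061700433645/9947172811 ≈ 1.8327e+5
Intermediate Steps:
y = -169868 (y = -485475 - 1*(-315607) = -485475 + 315607 = -169868)
E = -7292246801734580/234233 (E = (-52411 + 1/(-702699))*594006 = (-52411 - 1/702699)*594006 = -36829157290/702699*594006 = -7292246801734580/234233 ≈ -3.1132e+10)
E/y = -7292246801734580/234233/(-169868) = -7292246801734580/234233*(-1/169868) = 1823061700433645/9947172811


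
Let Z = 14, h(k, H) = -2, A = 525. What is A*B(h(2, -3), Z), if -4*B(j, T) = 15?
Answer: -7875/4 ≈ -1968.8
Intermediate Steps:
B(j, T) = -15/4 (B(j, T) = -1/4*15 = -15/4)
A*B(h(2, -3), Z) = 525*(-15/4) = -7875/4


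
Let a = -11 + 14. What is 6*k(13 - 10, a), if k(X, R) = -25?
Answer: -150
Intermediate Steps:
a = 3
6*k(13 - 10, a) = 6*(-25) = -150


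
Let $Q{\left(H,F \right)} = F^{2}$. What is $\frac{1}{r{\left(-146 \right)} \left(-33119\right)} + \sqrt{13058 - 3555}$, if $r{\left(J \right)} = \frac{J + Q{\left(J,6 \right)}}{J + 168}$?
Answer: $\frac{1}{165595} + \sqrt{9503} \approx 97.483$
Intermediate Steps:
$r{\left(J \right)} = \frac{36 + J}{168 + J}$ ($r{\left(J \right)} = \frac{J + 6^{2}}{J + 168} = \frac{J + 36}{168 + J} = \frac{36 + J}{168 + J}$)
$\frac{1}{r{\left(-146 \right)} \left(-33119\right)} + \sqrt{13058 - 3555} = \frac{1}{\frac{36 - 146}{168 - 146} \left(-33119\right)} + \sqrt{13058 - 3555} = \frac{1}{\frac{1}{22} \left(-110\right)} \left(- \frac{1}{33119}\right) + \sqrt{9503} = \frac{1}{-5} \left(- \frac{1}{33119}\right) + \sqrt{9503} = \left(- \frac{1}{5}\right) \left(- \frac{1}{33119}\right) + \sqrt{9503} = \frac{1}{165595} + \sqrt{9503}$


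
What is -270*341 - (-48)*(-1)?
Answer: -92118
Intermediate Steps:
-270*341 - (-48)*(-1) = -92070 - 2*24 = -92070 - 48 = -92118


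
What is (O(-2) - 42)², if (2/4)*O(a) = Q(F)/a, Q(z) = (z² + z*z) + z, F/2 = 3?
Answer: 14400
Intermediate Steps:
F = 6 (F = 2*3 = 6)
Q(z) = z + 2*z² (Q(z) = (z² + z²) + z = 2*z² + z = z + 2*z²)
O(a) = 156/a (O(a) = 2*((6*(1 + 2*6))/a) = 2*((6*(1 + 12))/a) = 2*((6*13)/a) = 2*(78/a) = 156/a)
(O(-2) - 42)² = (156/(-2) - 42)² = (156*(-½) - 42)² = (-78 - 42)² = (-120)² = 14400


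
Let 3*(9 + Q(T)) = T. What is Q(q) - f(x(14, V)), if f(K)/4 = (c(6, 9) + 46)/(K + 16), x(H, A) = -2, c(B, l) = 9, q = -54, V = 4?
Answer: -299/7 ≈ -42.714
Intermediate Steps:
Q(T) = -9 + T/3
f(K) = 220/(16 + K) (f(K) = 4*((9 + 46)/(K + 16)) = 4*(55/(16 + K)) = 220/(16 + K))
Q(q) - f(x(14, V)) = (-9 + (⅓)*(-54)) - 220/(16 - 2) = (-9 - 18) - 220/14 = -27 - 220/14 = -27 - 1*110/7 = -27 - 110/7 = -299/7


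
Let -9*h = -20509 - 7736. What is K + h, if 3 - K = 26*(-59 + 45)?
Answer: 10516/3 ≈ 3505.3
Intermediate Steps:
K = 367 (K = 3 - 26*(-59 + 45) = 3 - 26*(-14) = 3 - 1*(-364) = 3 + 364 = 367)
h = 9415/3 (h = -(-20509 - 7736)/9 = -1/9*(-28245) = 9415/3 ≈ 3138.3)
K + h = 367 + 9415/3 = 10516/3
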